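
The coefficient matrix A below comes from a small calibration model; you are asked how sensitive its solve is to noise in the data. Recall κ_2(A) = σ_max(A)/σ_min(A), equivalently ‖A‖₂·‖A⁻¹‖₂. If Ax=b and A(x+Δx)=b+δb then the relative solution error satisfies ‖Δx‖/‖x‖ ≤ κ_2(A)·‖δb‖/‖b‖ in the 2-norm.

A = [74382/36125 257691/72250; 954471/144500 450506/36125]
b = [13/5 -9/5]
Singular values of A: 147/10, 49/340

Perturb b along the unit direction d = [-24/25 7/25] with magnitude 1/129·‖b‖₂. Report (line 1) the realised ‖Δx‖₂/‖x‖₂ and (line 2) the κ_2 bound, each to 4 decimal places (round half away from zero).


largest singular value 147/10, smallest 49/340
κ = σ_max/σ_min = (147/10)/(49/340) = 102.0000
κ_2(A)·‖δb‖/‖b‖ = 0.7907
solve Ax = b  →  x = [18.3353 -9.8559]
2-norm of b is 3.1623; of x, 20.8164
re-solving with b+δb shifts x by Δx of norm 0.1701
relative error = 0.0082
so the bound overstates the realised error by a factor of ≈ 96.7662 (computed from the unrounded values)

0.0082
0.7907


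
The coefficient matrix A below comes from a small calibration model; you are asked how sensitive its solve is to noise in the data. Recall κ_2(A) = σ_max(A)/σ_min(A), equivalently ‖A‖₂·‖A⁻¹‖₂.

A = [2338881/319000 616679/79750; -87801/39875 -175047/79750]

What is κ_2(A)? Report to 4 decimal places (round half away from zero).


132.0000

M = AᵀA = [9541986129/162817600 500893827/8140880; 500893827/8140880 328747553/5088050]. tr(M)=954193/7744, det(M)=16867449/19360000
eigenvalues of AᵀA: λ = (tr ± √(tr²−4·det))/2 = 12321/100, 1369/193600
σ_max=√(12321/100)=(111/10), σ_min=√(1369/193600)=(37/440) → κ = 132.0000


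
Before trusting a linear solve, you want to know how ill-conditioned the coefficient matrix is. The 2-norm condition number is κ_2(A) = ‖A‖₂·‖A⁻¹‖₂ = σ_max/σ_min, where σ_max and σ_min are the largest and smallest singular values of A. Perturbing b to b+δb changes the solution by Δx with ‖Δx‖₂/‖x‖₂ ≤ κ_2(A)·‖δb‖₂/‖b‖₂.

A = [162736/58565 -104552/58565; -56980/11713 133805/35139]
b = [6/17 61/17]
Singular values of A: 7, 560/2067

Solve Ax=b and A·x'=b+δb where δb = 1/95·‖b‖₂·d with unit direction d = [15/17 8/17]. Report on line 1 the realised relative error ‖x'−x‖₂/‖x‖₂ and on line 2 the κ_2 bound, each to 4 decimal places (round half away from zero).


0.0189
0.2720

σ_max = 7, σ_min = 560/2067
κ_2(A) = 7 / (560/2067) = 25.8375
worst-case relative error ≤ 25.8375 × 1/95 = 0.2720
solve Ax = b  →  x = [4.0864 6.1629]
‖b‖ = 3.6056, ‖x‖ = 7.3946
Δx = A⁻¹·δb where δb = 1/95·3.6056·d; ‖Δx‖ = 0.1401
dividing the unrounded norms, ‖Δx‖/‖x‖ = 0.0189
so the bound overstates the realised error by a factor of ≈ 14.3562 (computed from the unrounded values)


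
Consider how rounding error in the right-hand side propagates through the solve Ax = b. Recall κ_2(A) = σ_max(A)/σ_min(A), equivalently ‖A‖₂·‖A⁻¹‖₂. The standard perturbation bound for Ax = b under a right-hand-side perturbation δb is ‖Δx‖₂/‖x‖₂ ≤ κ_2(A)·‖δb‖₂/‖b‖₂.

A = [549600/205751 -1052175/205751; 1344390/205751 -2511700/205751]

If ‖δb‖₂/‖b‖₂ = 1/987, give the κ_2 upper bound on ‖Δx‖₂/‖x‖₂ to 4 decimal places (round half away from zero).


form AᵀA = [12481920900/250493929 -23402247000/250493929; -23402247000/250493929 43879935625/250493929] with trace 195023725/866761 and determinant 562500/866761
char-poly roots: 225 and 2500/866761
κ = σ_max/σ_min = 15/(50/931) = 279.3000
perturbation bound = 279.3000·1/987 = 0.2830

0.2830


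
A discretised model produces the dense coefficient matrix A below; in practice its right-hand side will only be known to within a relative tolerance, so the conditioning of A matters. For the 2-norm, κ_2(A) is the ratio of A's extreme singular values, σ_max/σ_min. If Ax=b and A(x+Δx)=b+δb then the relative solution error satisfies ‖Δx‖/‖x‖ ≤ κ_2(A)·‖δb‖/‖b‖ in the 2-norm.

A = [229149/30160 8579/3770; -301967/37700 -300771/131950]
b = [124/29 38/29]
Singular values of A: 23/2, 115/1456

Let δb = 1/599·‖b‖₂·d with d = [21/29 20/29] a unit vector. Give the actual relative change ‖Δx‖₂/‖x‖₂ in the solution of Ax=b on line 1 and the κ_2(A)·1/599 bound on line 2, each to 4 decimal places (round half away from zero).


σ_max = 23/2, σ_min = 115/1456
κ = σ_max/σ_min = (23/2)/(115/1456) = 145.6000
worst-case relative error ≤ 145.6000 × 1/599 = 0.2431
solve Ax = b  →  x = [-14.0132 48.6664]
2-norm of b is 4.4721; of x, 50.6438
Δx = A⁻¹·δb where δb = 1/599·4.4721·d; ‖Δx‖ = 0.0945
relative error = 0.0019
realised/bound (from unrounded values) ≈ 0.0077

0.0019
0.2431


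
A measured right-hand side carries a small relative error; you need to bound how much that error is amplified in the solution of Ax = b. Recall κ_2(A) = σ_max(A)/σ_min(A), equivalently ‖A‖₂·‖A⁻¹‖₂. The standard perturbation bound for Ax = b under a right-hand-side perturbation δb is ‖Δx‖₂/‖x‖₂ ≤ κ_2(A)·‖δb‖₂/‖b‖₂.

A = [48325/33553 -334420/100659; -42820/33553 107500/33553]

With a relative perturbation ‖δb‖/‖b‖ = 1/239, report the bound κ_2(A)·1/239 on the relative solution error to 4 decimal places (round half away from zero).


AᵀA = [4957025/1338649 -35636500/4015947; -35636500/4015947 256650400/12047841]; tr = 1782625/71289, det = 10000/71289
eigenvalues of AᵀA: λ = (tr ± √(tr²−4·det))/2 = 25, 400/71289
so κ_2 = √(25 / (400/71289)) = 66.7500
κ_2(A)·‖δb‖/‖b‖ = 0.2793

0.2793


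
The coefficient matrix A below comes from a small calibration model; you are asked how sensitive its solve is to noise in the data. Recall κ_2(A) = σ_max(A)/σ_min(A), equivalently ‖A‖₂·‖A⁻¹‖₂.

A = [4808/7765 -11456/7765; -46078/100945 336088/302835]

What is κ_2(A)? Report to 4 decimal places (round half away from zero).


AᵀA = [241197284/407595721 -1736482000/1222787163; -1736482000/1222787163 12502843456/3668361489]; tr = 86826148/21706281, det = 4096/21706281
λ_max, λ_min = (86826148/21706281 ± √7538424340810000/471162634850961)/2 = 4, 1024/21706281
σ_max=√4=2, σ_min=√(1024/21706281)=(32/4659) → κ = 291.1875

291.1875


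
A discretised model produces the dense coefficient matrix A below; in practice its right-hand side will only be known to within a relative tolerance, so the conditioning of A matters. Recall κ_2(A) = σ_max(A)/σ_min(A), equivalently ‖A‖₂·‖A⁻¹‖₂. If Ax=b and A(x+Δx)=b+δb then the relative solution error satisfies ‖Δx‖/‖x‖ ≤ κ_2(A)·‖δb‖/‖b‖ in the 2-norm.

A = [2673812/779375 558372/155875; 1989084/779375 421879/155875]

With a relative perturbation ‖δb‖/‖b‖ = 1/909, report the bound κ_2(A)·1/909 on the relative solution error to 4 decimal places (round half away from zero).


0.2957

AᵀA = [444229030816/24297015625 93285380916/4859403125; 93285380916/4859403125 19590447241/971880625]; tr = 1110571001/28890625, det = 14776336/722265625
char-poly roots: 961/25 and 15376/28890625
κ = σ_max/σ_min = (31/5)/(124/5375) = 268.7500
perturbation bound = 268.7500·1/909 = 0.2957


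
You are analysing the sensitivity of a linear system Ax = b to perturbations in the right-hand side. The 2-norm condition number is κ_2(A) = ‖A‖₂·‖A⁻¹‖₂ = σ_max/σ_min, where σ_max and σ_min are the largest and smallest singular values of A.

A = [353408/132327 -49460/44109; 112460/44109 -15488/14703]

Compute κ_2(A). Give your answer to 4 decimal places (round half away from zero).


M = AᵀA = [283855504/20820969 -39424000/6940323; -39424000/6940323 5475856/2313441]. tr(M)=1971232/123201, det(M)=256/123201
solving λ² − 1971232/123201·λ + 256/123201 = 0 gives λ = 16, 16/123201
so κ_2 = √(16 / (16/123201)) = 351.0000

351.0000


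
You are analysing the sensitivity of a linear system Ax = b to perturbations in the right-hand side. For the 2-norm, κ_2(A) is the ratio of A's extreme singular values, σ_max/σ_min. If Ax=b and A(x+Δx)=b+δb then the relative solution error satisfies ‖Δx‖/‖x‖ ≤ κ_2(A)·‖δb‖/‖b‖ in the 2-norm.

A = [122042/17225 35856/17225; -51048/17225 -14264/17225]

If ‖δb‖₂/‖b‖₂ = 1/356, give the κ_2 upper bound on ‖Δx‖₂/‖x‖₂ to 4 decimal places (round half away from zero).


0.5955

form AᵀA = [103551172/1755625 30201696/1755625; 30201696/1755625 8811328/1755625] with trace 179780/2809 and determinant 256/2809
λ_max, λ_min = (179780/2809 ± √32317971984/7890481)/2 = 64, 4/2809
κ_2(A) = √(λ_max/λ_min) = √(64 / (4/2809)) = 212.0000
perturbation bound = 212.0000·1/356 = 0.5955


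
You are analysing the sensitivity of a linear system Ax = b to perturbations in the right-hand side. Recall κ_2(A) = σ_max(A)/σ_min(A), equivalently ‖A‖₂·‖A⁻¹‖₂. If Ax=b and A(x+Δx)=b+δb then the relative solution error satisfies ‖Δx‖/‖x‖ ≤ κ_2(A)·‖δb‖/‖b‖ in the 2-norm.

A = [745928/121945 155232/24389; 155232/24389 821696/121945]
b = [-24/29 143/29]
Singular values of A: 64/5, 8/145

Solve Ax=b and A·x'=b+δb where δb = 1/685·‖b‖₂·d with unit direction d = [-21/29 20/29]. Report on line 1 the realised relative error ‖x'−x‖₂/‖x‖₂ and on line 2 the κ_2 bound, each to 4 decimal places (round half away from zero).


largest singular value 64/5, smallest 8/145
κ_2(A) = (64/5) / (8/145) = 232.0000
worst-case relative error ≤ 232.0000 × 1/685 = 0.3387
solve Ax = b  →  x = [-52.3384 50.1697]
‖b‖₂ = 5.0000 and ‖x‖₂ = 72.5004
δb = ε·‖b‖·d = [-0.0053 0.0050]; solving A·Δx = δb gives ‖Δx‖ = 0.1323
relative error = 0.0018
tightness: 0.0018 against a bound of 0.3387 (unrounded ratio ≈ 0.0054)

0.0018
0.3387


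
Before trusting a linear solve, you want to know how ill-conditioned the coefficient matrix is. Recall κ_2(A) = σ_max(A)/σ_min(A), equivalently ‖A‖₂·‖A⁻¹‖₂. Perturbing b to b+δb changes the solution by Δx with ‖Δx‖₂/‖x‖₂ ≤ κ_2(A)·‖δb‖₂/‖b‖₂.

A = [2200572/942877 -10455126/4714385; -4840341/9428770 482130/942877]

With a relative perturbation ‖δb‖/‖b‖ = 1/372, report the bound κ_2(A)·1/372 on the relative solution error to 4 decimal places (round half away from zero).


0.5329

M = AᵀA = [302011073001/52886200900 -14380781877/2644310045; -14380781877/2644310045 68483577096/13221550225]. tr(M)=136966797/12576980, det(M)=1185921/393030625
λ_max, λ_min = (136966797/12576980 ± √468949858035944769/3954510648010000)/2 = 1089/100, 4356/15721225
so κ_2 = √((1089/100) / (4356/15721225)) = 198.2500
worst-case relative error ≤ 198.2500 × 1/372 = 0.5329


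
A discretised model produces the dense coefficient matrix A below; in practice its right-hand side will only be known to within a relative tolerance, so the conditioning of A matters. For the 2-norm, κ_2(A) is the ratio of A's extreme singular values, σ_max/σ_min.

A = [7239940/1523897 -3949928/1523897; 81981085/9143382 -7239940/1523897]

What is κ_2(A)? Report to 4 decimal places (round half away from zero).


AᵀA = [29785123256425/289278319716 -1323739769690/24106526643; -1323739769690/24106526643 235358693456/8035508881]; tr = 132380748169/1000963044, det = 111936400/250240761
λ_max, λ_min = (132380748169/1000963044 ± √17522869778589342426961/1001927015453745936)/2 = 529/4, 846400/250240761
σ_max=√(529/4)=(23/2), σ_min=√(846400/250240761)=(920/15819) → κ = 197.7375

197.7375


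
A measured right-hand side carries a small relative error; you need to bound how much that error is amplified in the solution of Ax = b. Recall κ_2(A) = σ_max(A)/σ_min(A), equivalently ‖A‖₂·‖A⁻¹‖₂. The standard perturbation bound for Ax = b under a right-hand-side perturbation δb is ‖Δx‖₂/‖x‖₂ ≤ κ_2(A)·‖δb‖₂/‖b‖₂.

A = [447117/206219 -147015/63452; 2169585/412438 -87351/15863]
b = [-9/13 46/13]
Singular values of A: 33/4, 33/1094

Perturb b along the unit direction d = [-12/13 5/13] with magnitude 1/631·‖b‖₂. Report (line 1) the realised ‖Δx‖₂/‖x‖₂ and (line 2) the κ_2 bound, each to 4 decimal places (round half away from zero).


0.0029
0.4334

σ_max = 33/4, σ_min = 33/1094
condition number: (33/4) ÷ (33/1094) = 273.5000
worst-case relative error ≤ 273.5000 × 1/631 = 0.4334
solve Ax = b  →  x = [48.2633 45.4629]
2-norm of b is 3.6056; of x, 66.3040
Δx = A⁻¹·δb where δb = 1/631·3.6056·d; ‖Δx‖ = 0.1894
relative error = 0.0029
tightness: 0.0029 against a bound of 0.4334 (unrounded ratio ≈ 0.0066)


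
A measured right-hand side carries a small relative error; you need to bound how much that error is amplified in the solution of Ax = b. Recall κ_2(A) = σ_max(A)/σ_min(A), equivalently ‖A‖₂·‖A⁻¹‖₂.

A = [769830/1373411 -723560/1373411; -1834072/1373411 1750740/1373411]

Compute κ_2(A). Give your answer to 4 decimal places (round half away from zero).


AᵀA = [23410996036/11161288609 -22295866320/11161288609; -22295866320/11161288609 21234494800/11161288609]; tr = 53086196/13271449, det = 1600/13271449
λ_max, λ_min = (53086196/13271449 ± √2818059268476816/176131358559601)/2 = 4, 400/13271449
so κ_2 = √(4 / (400/13271449)) = 364.3000

364.3000


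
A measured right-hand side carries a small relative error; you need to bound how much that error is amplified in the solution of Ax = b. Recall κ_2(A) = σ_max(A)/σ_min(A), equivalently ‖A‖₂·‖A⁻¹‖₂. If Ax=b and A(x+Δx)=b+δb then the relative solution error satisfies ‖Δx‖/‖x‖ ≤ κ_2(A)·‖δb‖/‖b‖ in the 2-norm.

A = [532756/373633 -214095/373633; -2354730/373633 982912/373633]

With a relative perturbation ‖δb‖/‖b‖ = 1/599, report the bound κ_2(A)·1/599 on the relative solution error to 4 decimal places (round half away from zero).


form AᵀA = [3467330356/83046769 -1444707180/83046769; -1444707180/83046769 601994449/83046769] with trace 24078845/491401 and determinant 9604/491401
eigenvalues of AᵀA: λ = (tr ± √(tr²−4·det))/2 = 49, 196/491401
κ_2(A) = √(λ_max/λ_min) = √(49 / (196/491401)) = 350.5000
worst-case relative error ≤ 350.5000 × 1/599 = 0.5851

0.5851


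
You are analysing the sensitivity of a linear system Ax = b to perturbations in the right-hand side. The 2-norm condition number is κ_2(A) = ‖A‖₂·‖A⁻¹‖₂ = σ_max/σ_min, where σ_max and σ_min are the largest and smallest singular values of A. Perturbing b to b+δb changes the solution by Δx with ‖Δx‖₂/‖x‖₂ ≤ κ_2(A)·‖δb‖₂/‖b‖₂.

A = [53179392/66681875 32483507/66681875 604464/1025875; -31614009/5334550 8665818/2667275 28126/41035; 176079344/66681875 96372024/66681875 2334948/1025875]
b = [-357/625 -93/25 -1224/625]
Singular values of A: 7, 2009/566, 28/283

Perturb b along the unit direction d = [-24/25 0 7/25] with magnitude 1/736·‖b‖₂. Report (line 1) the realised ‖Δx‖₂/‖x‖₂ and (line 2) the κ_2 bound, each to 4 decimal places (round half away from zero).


from the listed singular values, σ₁ = 7, σ_n = 28/283
κ = σ_max/σ_min = 7/(28/283) = 70.7500
κ_2(A)·‖δb‖/‖b‖ = 0.0961
solve Ax = b  →  x = [0.1602 -0.7298 -0.5829]
‖b‖₂ = 4.2426 and ‖x‖₂ = 0.9476
with δb = [-0.0055 0.0000 0.0016], A·Δx = δb → ‖Δx‖ = 0.0583
realised ‖Δx‖/‖x‖ = 0.0615
so the bound overstates the realised error by a factor of ≈ 1.5635 (computed from the unrounded values)

0.0615
0.0961


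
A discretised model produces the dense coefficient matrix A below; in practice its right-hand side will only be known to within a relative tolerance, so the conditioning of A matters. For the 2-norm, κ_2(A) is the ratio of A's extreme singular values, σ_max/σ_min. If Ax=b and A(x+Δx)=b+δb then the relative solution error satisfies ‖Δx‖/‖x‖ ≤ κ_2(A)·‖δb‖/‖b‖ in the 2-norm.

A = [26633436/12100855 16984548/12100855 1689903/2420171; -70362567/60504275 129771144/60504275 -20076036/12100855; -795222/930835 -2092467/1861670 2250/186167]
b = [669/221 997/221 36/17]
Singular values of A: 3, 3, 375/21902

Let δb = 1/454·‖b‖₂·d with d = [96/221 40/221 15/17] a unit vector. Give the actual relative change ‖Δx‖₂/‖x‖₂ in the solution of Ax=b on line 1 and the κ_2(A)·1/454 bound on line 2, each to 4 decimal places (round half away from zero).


σ_max = 3, σ_min = 375/21902
κ = σ_max/σ_min = 3/(375/21902) = 175.2160
κ_2(A)·‖δb‖/‖b‖ = 0.3859
solve Ax = b  →  x = [-112.1782 85.3837 186.2971]
‖b‖ = 5.8310, ‖x‖ = 233.6256
δb = ε·‖b‖·d = [0.0056 0.0023 0.0113]; solving A·Δx = δb gives ‖Δx‖ = 0.7501
realised ‖Δx‖/‖x‖ = 0.0032
realised/bound (from unrounded values) ≈ 0.0083

0.0032
0.3859


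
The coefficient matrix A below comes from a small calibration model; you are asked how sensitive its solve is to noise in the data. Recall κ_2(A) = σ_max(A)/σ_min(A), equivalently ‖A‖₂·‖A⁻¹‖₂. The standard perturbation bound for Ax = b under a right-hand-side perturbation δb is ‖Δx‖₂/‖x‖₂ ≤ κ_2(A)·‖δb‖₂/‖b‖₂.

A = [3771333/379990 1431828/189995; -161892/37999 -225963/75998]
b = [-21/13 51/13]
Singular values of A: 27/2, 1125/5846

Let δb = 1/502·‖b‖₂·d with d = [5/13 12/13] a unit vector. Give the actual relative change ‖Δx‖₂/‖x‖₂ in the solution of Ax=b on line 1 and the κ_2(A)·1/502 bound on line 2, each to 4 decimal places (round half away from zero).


from the listed singular values, σ₁ = 27/2, σ_n = 1125/5846
κ_2(A) = (27/2) / (1125/5846) = 70.1520
worst-case relative error ≤ 70.1520 × 1/502 = 0.1397
solve Ax = b  →  x = [-9.5314 12.3381]
2-norm of b is 4.2426; of x, 15.5909
re-solving with b+δb shifts x by Δx of norm 0.0439
dividing the unrounded norms, ‖Δx‖/‖x‖ = 0.0028
so the bound overstates the realised error by a factor of ≈ 49.6100 (computed from the unrounded values)

0.0028
0.1397


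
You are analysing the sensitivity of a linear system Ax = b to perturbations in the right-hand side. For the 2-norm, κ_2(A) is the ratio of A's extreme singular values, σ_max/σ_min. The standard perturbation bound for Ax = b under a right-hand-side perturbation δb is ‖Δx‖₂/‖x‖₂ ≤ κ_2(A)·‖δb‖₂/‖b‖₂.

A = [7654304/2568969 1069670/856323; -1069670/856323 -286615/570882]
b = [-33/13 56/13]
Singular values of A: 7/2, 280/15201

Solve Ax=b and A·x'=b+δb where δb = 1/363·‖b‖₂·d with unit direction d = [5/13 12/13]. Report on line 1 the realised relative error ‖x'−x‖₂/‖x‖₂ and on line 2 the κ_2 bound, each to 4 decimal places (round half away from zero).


0.0046
0.5235

largest singular value 7/2, smallest 280/15201
κ_2(A) = (7/2) / (280/15201) = 190.0125
worst-case relative error ≤ 190.0125 × 1/363 = 0.5235
solve Ax = b  →  x = [-63.6964 149.9000]
‖b‖ = 5.0000, ‖x‖ = 162.8719
δb = ε·‖b‖·d = [0.0053 0.0127]; solving A·Δx = δb gives ‖Δx‖ = 0.7478
dividing the unrounded norms, ‖Δx‖/‖x‖ = 0.0046
so the bound overstates the realised error by a factor of ≈ 114.0103 (computed from the unrounded values)


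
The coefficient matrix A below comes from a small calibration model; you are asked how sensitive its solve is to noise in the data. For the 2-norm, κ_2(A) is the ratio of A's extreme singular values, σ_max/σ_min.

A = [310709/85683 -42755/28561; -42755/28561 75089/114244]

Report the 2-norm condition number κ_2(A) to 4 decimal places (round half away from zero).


126.7500

form AᵀA = [668591674/43441281 -371412685/57921708; -371412685/57921708 206427209/77228944] with trace 74291785/4112784 and determinant 83521/4112784
eigenvalues of AᵀA: λ = (tr ± √(tr²−4·det))/2 = 289/16, 289/257049
κ_2(A) = √(λ_max/λ_min) = √((289/16) / (289/257049)) = 126.7500


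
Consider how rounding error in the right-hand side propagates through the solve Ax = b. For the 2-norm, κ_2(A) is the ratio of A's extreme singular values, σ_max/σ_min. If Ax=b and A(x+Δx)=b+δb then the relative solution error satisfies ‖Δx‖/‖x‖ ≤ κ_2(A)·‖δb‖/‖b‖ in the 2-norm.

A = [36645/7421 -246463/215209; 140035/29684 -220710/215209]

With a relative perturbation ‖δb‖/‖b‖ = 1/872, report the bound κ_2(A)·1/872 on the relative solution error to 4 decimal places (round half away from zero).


form AᵀA = [41095497625/881139856 -1155752955/110142482; -1155752955/110142482 130150909/55071241] with trace 25685849/524176 and determinant 60025/524176
char-poly roots: 49 and 1225/524176
σ_max=√49=7, σ_min=√(1225/524176)=(35/724) → κ = 144.8000
worst-case relative error ≤ 144.8000 × 1/872 = 0.1661

0.1661


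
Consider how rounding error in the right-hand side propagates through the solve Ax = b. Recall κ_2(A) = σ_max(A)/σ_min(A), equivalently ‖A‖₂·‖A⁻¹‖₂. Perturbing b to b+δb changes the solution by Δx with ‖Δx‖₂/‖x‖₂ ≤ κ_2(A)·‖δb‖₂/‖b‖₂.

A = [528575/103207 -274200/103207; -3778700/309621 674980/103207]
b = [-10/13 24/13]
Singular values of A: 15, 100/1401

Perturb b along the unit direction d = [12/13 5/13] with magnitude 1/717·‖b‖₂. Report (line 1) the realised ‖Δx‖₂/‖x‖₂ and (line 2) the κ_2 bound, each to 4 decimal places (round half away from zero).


0.2931
0.2931

σ_max = 15, σ_min = 100/1401
κ = σ_max/σ_min = 15/(100/1401) = 210.1500
worst-case relative error ≤ 210.1500 × 1/717 = 0.2931
solve Ax = b  →  x = [-0.1176 0.0627]
2-norm of b is 2.0000; of x, 0.1333
re-solving with b+δb shifts x by Δx of norm 0.0391
relative error = 0.2931
tightness: 0.2931 against a bound of 0.2931; the bound is attained (ratio 1)


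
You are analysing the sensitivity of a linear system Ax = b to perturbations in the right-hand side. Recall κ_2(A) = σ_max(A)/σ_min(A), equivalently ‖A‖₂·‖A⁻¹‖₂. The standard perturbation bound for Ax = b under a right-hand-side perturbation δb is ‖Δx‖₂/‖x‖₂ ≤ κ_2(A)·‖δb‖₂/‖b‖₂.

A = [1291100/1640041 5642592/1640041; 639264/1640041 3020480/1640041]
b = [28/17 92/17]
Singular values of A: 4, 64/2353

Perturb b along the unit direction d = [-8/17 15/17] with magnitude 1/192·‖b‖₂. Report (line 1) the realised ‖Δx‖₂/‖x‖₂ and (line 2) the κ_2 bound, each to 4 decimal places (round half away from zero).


σ_max = 4, σ_min = 64/2353
κ = σ_max/σ_min = 4/(64/2353) = 147.0625
κ_2(A)·‖δb‖/‖b‖ = 0.7660
solve Ax = b  →  x = [-143.2561 33.2576]
‖b‖ = 5.6569, ‖x‖ = 147.0659
δb = ε·‖b‖·d = [-0.0139 0.0260]; solving A·Δx = δb gives ‖Δx‖ = 1.0832
relative error = 0.0074
tightness: 0.0074 against a bound of 0.7660 (unrounded ratio ≈ 0.0096)

0.0074
0.7660


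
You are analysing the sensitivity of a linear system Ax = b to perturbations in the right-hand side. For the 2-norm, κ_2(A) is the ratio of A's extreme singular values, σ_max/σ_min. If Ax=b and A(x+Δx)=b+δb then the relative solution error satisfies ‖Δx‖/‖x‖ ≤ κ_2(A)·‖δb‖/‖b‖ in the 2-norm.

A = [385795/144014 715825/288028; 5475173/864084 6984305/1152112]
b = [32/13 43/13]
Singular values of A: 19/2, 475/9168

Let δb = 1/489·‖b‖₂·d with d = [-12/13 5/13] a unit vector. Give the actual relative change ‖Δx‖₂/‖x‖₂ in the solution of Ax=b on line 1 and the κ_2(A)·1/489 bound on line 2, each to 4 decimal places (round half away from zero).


largest singular value 19/2, smallest 475/9168
condition number: (19/2) ÷ (475/9168) = 183.3600
worst-case relative error ≤ 183.3600 × 1/489 = 0.3750
solve Ax = b  →  x = [13.6160 -13.6862]
2-norm of b is 4.1231; of x, 19.3056
Δx = A⁻¹·δb where δb = 1/489·4.1231·d; ‖Δx‖ = 0.1627
relative error = 0.0084
tightness: 0.0084 against a bound of 0.3750 (unrounded ratio ≈ 0.0225)

0.0084
0.3750


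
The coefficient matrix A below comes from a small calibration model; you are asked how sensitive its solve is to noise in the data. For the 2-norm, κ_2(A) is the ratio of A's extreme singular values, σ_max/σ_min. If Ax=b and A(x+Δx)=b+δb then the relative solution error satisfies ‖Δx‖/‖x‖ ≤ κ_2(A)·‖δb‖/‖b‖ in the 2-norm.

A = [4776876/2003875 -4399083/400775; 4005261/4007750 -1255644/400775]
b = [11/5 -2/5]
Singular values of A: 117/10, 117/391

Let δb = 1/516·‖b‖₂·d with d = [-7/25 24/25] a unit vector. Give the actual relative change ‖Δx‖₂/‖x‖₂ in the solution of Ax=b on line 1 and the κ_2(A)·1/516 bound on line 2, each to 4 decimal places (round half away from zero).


largest singular value 117/10, smallest 117/391
κ_2(A) = (117/10) / (117/391) = 39.1000
κ_2(A)·‖δb‖/‖b‖ = 0.0758
solve Ax = b  →  x = [-3.2228 -0.9004]
2-norm of b is 2.2361; of x, 3.3462
with δb = [-0.0012 0.0042], A·Δx = δb → ‖Δx‖ = 0.0145
realised ‖Δx‖/‖x‖ = 0.0043
tightness: 0.0043 against a bound of 0.0758 (unrounded ratio ≈ 0.0571)

0.0043
0.0758


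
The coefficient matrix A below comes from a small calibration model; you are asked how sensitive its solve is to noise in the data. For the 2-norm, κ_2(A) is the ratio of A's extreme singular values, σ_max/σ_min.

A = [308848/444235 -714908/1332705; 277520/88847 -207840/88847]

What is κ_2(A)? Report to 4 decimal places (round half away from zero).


AᵀA = [1202153984/117397225 -2704806464/352191675; -2704806464/352191675 6085974544/1056575025]; tr = 676214416/42263001, det = 102400/42263001
λ_max, λ_min = (676214416/42263001 ± √457248625481011456/1786161253526001)/2 = 16, 6400/42263001
so κ_2 = √(16 / (6400/42263001)) = 325.0500

325.0500


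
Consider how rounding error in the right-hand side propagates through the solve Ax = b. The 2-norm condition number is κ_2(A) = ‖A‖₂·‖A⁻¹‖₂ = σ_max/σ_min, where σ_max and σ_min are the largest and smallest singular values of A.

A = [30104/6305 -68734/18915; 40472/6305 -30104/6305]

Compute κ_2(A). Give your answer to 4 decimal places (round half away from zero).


189.1500

form AᵀA = [101769344/1590121 -228971024/4770363; -228971024/4770363 515224804/14311089] with trace 1431148900/14311089 and determinant 4000000/14311089
eigenvalues of AᵀA: λ = (tr ± √(tr²−4·det))/2 = 100, 40000/14311089
κ = σ_max/σ_min = 10/(200/3783) = 189.1500


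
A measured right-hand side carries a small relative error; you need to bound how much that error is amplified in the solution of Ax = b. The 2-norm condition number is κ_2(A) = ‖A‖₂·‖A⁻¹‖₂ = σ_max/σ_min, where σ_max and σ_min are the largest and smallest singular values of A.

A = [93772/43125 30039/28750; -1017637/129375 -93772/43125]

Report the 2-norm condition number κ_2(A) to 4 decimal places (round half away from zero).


20.7000

AᵀA = [1783558009/26780625 172962454/8926875; 172962454/8926875 69270121/11902500]; tr = 12412261/171396, det = 2088025/171396
solving λ² − 12412261/171396·λ + 2088025/171396 = 0 gives λ = 289/4, 7225/42849
κ_2(A) = √(λ_max/λ_min) = √((289/4) / (7225/42849)) = 20.7000


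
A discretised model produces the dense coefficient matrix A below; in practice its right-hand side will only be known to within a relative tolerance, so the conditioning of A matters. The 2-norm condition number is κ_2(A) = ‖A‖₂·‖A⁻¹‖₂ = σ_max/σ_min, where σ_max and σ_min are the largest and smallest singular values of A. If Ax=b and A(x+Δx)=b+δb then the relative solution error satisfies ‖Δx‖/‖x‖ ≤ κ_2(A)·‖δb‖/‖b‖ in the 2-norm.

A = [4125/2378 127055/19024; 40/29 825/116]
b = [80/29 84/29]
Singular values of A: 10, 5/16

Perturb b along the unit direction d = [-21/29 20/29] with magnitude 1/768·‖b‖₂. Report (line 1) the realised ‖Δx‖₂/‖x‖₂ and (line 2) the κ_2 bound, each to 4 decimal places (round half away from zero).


0.0417
0.0417

from the listed singular values, σ₁ = 10, σ_n = 5/16
condition number: 10 ÷ (5/16) = 32.0000
perturbation bound = 32.0000·1/768 = 0.0417
solve Ax = b  →  x = [0.0878 0.3902]
2-norm of b is 4.0000; of x, 0.4000
with δb = [-0.0038 0.0036], A·Δx = δb → ‖Δx‖ = 0.0167
dividing the unrounded norms, ‖Δx‖/‖x‖ = 0.0417
so the bound is sharp here: realised error equals the bound


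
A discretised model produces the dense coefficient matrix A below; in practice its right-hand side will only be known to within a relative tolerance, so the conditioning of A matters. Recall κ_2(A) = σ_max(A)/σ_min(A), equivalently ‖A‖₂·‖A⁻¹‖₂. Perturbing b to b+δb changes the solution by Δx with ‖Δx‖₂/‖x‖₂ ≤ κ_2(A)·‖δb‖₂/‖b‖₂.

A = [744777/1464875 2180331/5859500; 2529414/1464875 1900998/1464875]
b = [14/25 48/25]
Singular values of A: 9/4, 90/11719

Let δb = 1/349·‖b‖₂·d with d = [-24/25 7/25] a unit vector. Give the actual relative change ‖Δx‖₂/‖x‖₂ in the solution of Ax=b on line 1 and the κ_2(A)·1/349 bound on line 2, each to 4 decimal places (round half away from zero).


0.8395
0.8395

largest singular value 9/4, smallest 90/11719
condition number: (9/4) ÷ (90/11719) = 292.9750
bound on ‖Δx‖/‖x‖: κ·ε = 292.9750·1/349 = 0.8395
solve Ax = b  →  x = [0.7111 0.5333]
2-norm of b is 2.0000; of x, 0.8889
Δx = A⁻¹·δb where δb = 1/349·2.0000·d; ‖Δx‖ = 0.7462
realised ‖Δx‖/‖x‖ = 0.8395
realised/bound = 1 exactly: the bound is attained for this b and d


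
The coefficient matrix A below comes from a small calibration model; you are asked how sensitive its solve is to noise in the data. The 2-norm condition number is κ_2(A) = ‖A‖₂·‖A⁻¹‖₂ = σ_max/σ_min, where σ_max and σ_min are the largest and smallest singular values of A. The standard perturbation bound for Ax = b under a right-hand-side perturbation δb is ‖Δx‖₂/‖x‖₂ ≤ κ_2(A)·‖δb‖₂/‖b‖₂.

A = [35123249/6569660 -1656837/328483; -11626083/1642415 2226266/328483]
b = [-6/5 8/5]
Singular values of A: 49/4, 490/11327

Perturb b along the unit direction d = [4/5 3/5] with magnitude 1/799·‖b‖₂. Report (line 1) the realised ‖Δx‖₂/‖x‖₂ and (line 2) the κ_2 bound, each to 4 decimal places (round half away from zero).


largest singular value 49/4, smallest 490/11327
condition number: (49/4) ÷ (490/11327) = 283.1750
κ_2(A)·‖δb‖/‖b‖ = 0.3544
solve Ax = b  →  x = [-0.1182 0.1126]
‖b‖ = 2.0000, ‖x‖ = 0.1633
with δb = [0.0020 0.0015], A·Δx = δb → ‖Δx‖ = 0.0579
dividing the unrounded norms, ‖Δx‖/‖x‖ = 0.3544
so the bound is sharp here: realised error equals the bound

0.3544
0.3544


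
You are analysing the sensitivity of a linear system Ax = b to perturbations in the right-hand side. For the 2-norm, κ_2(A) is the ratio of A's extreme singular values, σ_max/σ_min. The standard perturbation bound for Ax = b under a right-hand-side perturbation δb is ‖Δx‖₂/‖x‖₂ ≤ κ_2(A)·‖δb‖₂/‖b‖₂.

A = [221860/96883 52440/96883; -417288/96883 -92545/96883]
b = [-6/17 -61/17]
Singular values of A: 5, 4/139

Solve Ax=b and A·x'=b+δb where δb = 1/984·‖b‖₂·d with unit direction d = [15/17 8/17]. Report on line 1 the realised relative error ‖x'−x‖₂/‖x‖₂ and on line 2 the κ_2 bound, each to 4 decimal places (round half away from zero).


0.0018
0.1766

σ_max = 5, σ_min = 4/139
κ = σ_max/σ_min = 5/(4/139) = 173.7500
κ_2(A)·‖δb‖/‖b‖ = 0.1766
solve Ax = b  →  x = [15.8415 -67.6732]
‖b‖ = 3.6056, ‖x‖ = 69.5026
with δb = [0.0032 0.0017], A·Δx = δb → ‖Δx‖ = 0.1273
realised ‖Δx‖/‖x‖ = 0.0018
so the bound overstates the realised error by a factor of ≈ 96.3828 (computed from the unrounded values)


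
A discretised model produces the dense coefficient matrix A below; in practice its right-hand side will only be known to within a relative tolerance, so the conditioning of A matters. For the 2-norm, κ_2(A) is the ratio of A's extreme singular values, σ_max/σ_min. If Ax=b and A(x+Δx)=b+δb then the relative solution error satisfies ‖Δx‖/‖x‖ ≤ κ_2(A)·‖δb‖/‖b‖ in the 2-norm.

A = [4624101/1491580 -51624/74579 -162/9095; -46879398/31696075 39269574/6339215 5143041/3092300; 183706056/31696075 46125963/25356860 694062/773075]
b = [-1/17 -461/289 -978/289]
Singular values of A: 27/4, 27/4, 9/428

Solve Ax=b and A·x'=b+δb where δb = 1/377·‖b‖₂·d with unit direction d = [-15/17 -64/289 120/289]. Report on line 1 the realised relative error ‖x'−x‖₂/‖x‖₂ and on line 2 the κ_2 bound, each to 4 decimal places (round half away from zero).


0.0099
0.8515

largest singular value 27/4, smallest 9/428
κ = σ_max/σ_min = (27/4)/(9/428) = 321.0000
perturbation bound = 321.0000·1/377 = 0.8515
solve Ax = b  →  x = [2.5402 12.6396 -45.7778]
2-norm of b is 3.7417; of x, 47.5586
re-solving with b+δb shifts x by Δx of norm 0.4720
dividing the unrounded norms, ‖Δx‖/‖x‖ = 0.0099
so the bound overstates the realised error by a factor of ≈ 85.7963 (computed from the unrounded values)


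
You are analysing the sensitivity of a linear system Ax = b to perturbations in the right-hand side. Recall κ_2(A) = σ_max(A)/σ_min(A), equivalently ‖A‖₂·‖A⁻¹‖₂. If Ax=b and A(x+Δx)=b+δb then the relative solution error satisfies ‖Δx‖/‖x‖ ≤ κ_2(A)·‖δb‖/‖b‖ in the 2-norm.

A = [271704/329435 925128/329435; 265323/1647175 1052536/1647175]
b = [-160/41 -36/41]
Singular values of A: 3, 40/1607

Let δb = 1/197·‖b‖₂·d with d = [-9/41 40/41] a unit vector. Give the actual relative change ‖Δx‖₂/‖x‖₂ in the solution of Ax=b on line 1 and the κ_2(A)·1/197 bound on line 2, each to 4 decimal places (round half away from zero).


0.6118
0.6118

from the listed singular values, σ₁ = 3, σ_n = 40/1607
condition number: 3 ÷ (40/1607) = 120.5250
perturbation bound = 120.5250·1/197 = 0.6118
solve Ax = b  →  x = [-0.3733 -1.2800]
‖b‖ = 4.0000, ‖x‖ = 1.3333
with δb = [-0.0045 0.0198], A·Δx = δb → ‖Δx‖ = 0.8157
dividing the unrounded norms, ‖Δx‖/‖x‖ = 0.6118
realised/bound = 1 exactly: the bound is attained for this b and d


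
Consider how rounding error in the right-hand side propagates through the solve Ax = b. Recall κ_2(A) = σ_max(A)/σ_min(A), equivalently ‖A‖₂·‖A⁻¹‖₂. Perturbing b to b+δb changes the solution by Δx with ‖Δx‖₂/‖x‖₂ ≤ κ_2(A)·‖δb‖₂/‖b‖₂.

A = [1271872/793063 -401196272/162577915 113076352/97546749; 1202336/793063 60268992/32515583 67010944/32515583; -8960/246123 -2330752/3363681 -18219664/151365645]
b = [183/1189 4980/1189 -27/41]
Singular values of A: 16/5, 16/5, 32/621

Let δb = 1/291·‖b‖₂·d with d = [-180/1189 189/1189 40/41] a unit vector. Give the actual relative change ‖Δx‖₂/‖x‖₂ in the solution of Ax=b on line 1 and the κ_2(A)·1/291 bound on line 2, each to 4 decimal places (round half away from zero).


0.2134
0.2134

largest singular value 16/5, smallest 32/621
κ = σ_max/σ_min = (16/5)/(32/621) = 62.1000
bound on ‖Δx‖/‖x‖: κ·ε = 62.1000·1/291 = 0.2134
solve Ax = b  →  x = [0.6466 0.7656 0.8681]
‖b‖ = 4.2426, ‖x‖ = 1.3258
δb = ε·‖b‖·d = [-0.0022 0.0023 0.0142]; solving A·Δx = δb gives ‖Δx‖ = 0.2829
realised ‖Δx‖/‖x‖ = 0.2134
realised/bound = 1 exactly: the bound is attained for this b and d


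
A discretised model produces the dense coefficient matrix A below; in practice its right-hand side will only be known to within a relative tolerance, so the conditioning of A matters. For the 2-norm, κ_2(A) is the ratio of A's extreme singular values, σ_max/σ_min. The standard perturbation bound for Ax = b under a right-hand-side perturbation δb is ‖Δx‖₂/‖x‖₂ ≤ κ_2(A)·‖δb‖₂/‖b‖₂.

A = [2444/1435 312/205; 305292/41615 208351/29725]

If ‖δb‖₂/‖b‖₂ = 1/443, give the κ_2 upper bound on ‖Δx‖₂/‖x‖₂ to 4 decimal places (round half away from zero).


form AᵀA = [11686688/206045 39746772/735875; 39746772/735875 27041521/525625] with trace 3312569/30625 and determinant 456976/765625
char-poly roots: 2704/25 and 169/30625
so κ_2 = √((2704/25) / (169/30625)) = 140.0000
perturbation bound = 140.0000·1/443 = 0.3160

0.3160


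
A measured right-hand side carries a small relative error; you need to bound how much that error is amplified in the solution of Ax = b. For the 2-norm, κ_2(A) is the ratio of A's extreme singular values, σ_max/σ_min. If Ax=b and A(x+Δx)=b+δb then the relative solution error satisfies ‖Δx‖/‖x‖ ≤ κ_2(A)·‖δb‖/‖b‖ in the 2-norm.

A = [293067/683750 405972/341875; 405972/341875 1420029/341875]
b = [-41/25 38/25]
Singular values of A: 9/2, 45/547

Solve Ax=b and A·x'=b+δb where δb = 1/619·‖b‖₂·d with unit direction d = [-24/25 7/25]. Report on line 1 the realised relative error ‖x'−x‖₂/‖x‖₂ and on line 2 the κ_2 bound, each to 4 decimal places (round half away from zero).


0.0018
0.0884

from the listed singular values, σ₁ = 9/2, σ_n = 45/547
condition number: (9/2) ÷ (45/547) = 54.7000
κ_2(A)·‖δb‖/‖b‖ = 0.0884
solve Ax = b  →  x = [-23.2764 7.0204]
2-norm of b is 2.2361; of x, 24.3121
with δb = [-0.0035 0.0010], A·Δx = δb → ‖Δx‖ = 0.0439
dividing the unrounded norms, ‖Δx‖/‖x‖ = 0.0018
tightness: 0.0018 against a bound of 0.0884 (unrounded ratio ≈ 0.0204)


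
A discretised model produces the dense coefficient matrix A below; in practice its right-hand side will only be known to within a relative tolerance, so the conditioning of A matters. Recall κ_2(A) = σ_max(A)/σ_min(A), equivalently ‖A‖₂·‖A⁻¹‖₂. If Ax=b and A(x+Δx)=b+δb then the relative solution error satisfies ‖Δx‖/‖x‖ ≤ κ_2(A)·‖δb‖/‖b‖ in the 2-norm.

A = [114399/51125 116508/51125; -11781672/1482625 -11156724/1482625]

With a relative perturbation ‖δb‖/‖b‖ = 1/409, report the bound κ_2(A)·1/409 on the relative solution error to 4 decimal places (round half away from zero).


0.2500

form AᵀA = [239702515929/3517083025 9129858948/140683321; 9129858948/140683321 217421312544/3517083025] with trace 543547953/4182025 and determinant 168896016/104550625
λ_max, λ_min = (543547953/4182025 ± √11813254593307209/699573324025)/2 = 3249/25, 51984/4182025
σ_max=√(3249/25)=(57/5), σ_min=√(51984/4182025)=(228/2045) → κ = 102.2500
perturbation bound = 102.2500·1/409 = 0.2500


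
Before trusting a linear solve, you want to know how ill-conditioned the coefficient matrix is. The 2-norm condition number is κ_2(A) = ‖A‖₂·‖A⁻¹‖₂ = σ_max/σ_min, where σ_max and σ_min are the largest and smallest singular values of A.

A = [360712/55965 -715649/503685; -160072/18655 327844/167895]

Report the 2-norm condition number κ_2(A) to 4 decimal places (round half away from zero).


M = AᵀA = [14428822144/125283249 -29218039400/1127549241; -29218039400/1127549241 59179547449/10147943169]. tr(M)=730466473/6036849, det(M)=937024/6036849
char-poly roots: 121 and 7744/6036849
κ_2(A) = √(λ_max/λ_min) = √(121 / (7744/6036849)) = 307.1250

307.1250


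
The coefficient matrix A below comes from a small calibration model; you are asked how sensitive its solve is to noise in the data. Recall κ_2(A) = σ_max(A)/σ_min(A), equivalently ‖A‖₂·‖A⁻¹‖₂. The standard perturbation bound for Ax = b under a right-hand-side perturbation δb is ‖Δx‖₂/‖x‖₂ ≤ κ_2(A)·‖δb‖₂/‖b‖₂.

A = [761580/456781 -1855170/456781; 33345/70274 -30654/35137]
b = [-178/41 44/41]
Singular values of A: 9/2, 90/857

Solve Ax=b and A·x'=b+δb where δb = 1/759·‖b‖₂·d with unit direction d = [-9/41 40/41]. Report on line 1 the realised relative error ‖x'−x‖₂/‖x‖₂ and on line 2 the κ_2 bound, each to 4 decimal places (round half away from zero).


0.0029
0.0565

σ_max = 9/2, σ_min = 90/857
κ = σ_max/σ_min = (9/2)/(90/857) = 42.8500
worst-case relative error ≤ 42.8500 × 1/759 = 0.0565
solve Ax = b  →  x = [17.2376 8.1453]
‖b‖₂ = 4.4721 and ‖x‖₂ = 19.0652
re-solving with b+δb shifts x by Δx of norm 0.0561
dividing the unrounded norms, ‖Δx‖/‖x‖ = 0.0029
realised/bound (from unrounded values) ≈ 0.0521
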